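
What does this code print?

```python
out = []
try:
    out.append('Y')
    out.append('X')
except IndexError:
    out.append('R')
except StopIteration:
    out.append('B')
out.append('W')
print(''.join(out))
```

Execution trace: 'Y' (try body) → 'X' (try body, no exception) → 'W' (after the try/except). Output: YXW

Answer: YXW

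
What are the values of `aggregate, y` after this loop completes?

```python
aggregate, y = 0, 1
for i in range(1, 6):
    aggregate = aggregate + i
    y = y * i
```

Sum and factorial of 1 to 5
`aggregate, y` takes the values: (0, 1) → (1, 1) → (3, 1) → (3, 2) → (6, 2) → (6, 6) → (10, 6) → (10, 24) → (15, 24) → (15, 120)

Answer: 15, 120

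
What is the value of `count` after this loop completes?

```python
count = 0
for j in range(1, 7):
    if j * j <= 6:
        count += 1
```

Count numbers where j² ≤ 6
`count` takes the values: 0 → 1 → 2

Answer: 2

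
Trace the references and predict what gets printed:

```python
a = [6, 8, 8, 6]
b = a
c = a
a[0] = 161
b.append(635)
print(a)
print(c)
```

Key concept: multiple aliases.
Step by step:
`a = [6, 8, 8, 6]` → a = [6, 8, 8, 6]
`b = a` → b = [6, 8, 8, 6] (same object as a)
`c = a` → c = [6, 8, 8, 6] (same object as a, b)
`a[0] = 161` → a = [161, 8, 8, 6] (same object as b, c); b = [161, 8, 8, 6] (same object as a, c); c = [161, 8, 8, 6] (same object as a, b)
`b.append(635)` → a = [161, 8, 8, 6, 635] (same object as b, c); b = [161, 8, 8, 6, 635] (same object as a, c); c = [161, 8, 8, 6, 635] (same object as a, b)
`print(a)` → prints [161, 8, 8, 6, 635]
`print(c)` → prints [161, 8, 8, 6, 635]

Answer:
[161, 8, 8, 6, 635]
[161, 8, 8, 6, 635]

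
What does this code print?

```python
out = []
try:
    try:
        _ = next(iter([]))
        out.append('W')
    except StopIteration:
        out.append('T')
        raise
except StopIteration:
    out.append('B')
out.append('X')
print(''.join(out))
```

Execution trace: 'T' (inner except StopIteration) → 'B' (outer except StopIteration) → 'X' (after the try/except). Output: TBX

Answer: TBX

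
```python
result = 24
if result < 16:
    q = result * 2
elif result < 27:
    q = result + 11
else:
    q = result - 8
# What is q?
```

Trace:
`result = 24` → result = 24
`if result < 16: ...` → result < 16 is False, result < 27 is True → q = 35
So q = 35

Answer: 35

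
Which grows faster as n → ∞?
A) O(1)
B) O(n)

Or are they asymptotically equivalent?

O(1) vs O(n): Higher order terms dominate.

Answer: B) O(n) grows faster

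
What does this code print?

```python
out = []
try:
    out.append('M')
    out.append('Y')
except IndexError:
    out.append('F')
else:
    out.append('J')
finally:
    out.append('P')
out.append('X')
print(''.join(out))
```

Execution trace: 'M' (try body) → 'Y' (try body, no exception) → 'J' (else) → 'P' (finally) → 'X' (after the try/except). Output: MYJPX

Answer: MYJPX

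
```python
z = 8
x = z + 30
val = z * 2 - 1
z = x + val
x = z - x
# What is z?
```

Trace:
`z = 8` → z = 8
`x = z + 30` → x = 38
`val = z * 2 - 1` → val = 15
`z = x + val` → z = 53
`x = z - x` → x = 15
So z = 53

Answer: 53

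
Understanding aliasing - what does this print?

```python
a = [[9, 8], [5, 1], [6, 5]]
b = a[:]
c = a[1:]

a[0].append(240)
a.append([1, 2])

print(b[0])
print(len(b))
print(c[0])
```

Key concept: slice with nested mutation.
Step by step:
`a = [[9, 8], [5, 1], [6, 5]]` → a = [[9, 8], [5, 1], [6, 5]]
`b = a[:]` → b = [[9, 8], [5, 1], [6, 5]]
`c = a[1:]` → c = [[5, 1], [6, 5]]
`a[0].append(240)` → a = [[9, 8, 240], [5, 1], [6, 5]]; b = [[9, 8, 240], [5, 1], [6, 5]]
`a.append([1, 2])` → a = [[9, 8, 240], [5, 1], [6, 5], [1, 2]]
`print(b[0])` → prints [9, 8, 240]
`print(len(b))` → prints 3
`print(c[0])` → prints [5, 1]

Answer:
[9, 8, 240]
3
[5, 1]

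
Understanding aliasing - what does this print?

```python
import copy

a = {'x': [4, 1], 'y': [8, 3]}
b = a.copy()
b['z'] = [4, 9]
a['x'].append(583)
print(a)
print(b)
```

Key concept: shallow copy of dict with mutable values.
Step by step:
`a = {'x': [4, 1], 'y': [8, 3]}` → a = {'x': [4, 1], 'y': [8, 3]}
`b = a.copy()` → b = {'x': [4, 1], 'y': [8, 3]}
`b['z'] = [4, 9]` → b = {'x': [4, 1], 'y': [8, 3], 'z': [4, 9]}
`a['x'].append(583)` → a = {'x': [4, 1, 583], 'y': [8, 3]}; b = {'x': [4, 1, 583], 'y': [8, 3], 'z': [4, 9]}
`print(a)` → prints {'x': [4, 1, 583], 'y': [8, 3]}
`print(b)` → prints {'x': [4, 1, 583], 'y': [8, 3], 'z': [4, 9]}

Answer:
{'x': [4, 1, 583], 'y': [8, 3]}
{'x': [4, 1, 583], 'y': [8, 3], 'z': [4, 9]}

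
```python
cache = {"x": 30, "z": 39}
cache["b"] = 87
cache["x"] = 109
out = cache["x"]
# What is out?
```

Trace:
`cache = {"x": 30, "z": 39}` → cache = {'x': 30, 'z': 39}
`cache["b"] = 87` → cache = {'x': 30, 'z': 39, 'b': 87}
`cache["x"] = 109` → cache = {'x': 109, 'z': 39, 'b': 87}
`out = cache["x"]` → out = 109
So out = 109

Answer: 109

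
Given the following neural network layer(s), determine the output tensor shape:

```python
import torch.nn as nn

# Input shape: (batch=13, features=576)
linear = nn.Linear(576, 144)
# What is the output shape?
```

Input: (13, 576) -> Output: (13, 144)

Answer: (13, 144)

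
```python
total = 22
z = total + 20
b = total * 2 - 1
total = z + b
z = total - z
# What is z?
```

Trace:
`total = 22` → total = 22
`z = total + 20` → z = 42
`b = total * 2 - 1` → b = 43
`total = z + b` → total = 85
`z = total - z` → z = 43
So z = 43

Answer: 43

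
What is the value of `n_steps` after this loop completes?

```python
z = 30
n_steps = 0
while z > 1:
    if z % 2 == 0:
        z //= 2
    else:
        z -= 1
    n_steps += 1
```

Steps to reduce 30 to 1
`n_steps` takes the values: 0 → 1 → 2 → 3 → 4 → 5 → 6 → 7

Answer: 7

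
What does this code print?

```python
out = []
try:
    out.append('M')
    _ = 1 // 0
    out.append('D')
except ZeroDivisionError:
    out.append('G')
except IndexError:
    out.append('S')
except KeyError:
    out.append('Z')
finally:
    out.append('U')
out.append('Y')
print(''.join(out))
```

Execution trace: 'M' (try body) → 'G' (except ZeroDivisionError) → 'U' (finally) → 'Y' (after the try/except). Output: MGUY

Answer: MGUY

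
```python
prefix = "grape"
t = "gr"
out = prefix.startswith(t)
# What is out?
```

Trace:
`prefix = "grape"` → prefix = 'grape'
`t = "gr"` → t = 'gr'
`out = prefix.startswith(t)` → out = True
So out = True

Answer: True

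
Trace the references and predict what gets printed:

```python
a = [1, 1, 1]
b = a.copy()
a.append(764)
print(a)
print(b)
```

Key concept: list.copy() creates independent copy.
Step by step:
`a = [1, 1, 1]` → a = [1, 1, 1]
`b = a.copy()` → b = [1, 1, 1]
`a.append(764)` → a = [1, 1, 1, 764]
`print(a)` → prints [1, 1, 1, 764]
`print(b)` → prints [1, 1, 1]

Answer:
[1, 1, 1, 764]
[1, 1, 1]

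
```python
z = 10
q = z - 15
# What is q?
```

Trace:
`z = 10` → z = 10
`q = z - 15` → q = -5
So q = -5

Answer: -5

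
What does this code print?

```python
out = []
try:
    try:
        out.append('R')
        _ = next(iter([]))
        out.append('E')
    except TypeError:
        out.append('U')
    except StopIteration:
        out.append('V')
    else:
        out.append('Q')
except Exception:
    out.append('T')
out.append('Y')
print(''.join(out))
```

Execution trace: 'R' (inner try body) → 'V' (inner except StopIteration) → 'Y' (after the try/except). Output: RVY

Answer: RVY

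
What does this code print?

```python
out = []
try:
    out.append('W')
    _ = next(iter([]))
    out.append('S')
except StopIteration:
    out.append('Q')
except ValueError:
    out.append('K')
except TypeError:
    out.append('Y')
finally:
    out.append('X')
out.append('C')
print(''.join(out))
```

Execution trace: 'W' (try body) → 'Q' (except StopIteration) → 'X' (finally) → 'C' (after the try/except). Output: WQXC

Answer: WQXC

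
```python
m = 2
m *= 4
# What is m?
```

Trace:
`m = 2` → m = 2
`m *= 4` → m = 8
So m = 8

Answer: 8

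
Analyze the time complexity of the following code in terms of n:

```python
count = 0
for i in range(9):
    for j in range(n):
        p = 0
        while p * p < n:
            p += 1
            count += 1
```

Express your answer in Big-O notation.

Each loop level contributes: 1 × n × √n. Multiplying the contributions gives O(n√n).

Answer: O(n√n)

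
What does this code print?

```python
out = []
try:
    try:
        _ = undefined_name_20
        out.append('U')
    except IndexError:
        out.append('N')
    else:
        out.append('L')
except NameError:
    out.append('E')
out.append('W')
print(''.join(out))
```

Execution trace: 'E' (outer except NameError) → 'W' (after the try/except). Output: EW

Answer: EW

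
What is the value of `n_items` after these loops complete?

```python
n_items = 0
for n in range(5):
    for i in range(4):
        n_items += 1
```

5 * 4 = 20
`n_items` takes the values: 0 → 1 → 2 → 3 → 4 → 5 → 6 → 7 → 8 → 9 → 10 → 11 → 12 → 13 → 14 → 15 → 16 → 17 → 18 → 19 → 20

Answer: 20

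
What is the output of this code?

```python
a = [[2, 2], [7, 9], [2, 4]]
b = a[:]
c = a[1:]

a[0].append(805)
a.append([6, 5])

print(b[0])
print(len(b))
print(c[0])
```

Key concept: slice with nested mutation.
Step by step:
`a = [[2, 2], [7, 9], [2, 4]]` → a = [[2, 2], [7, 9], [2, 4]]
`b = a[:]` → b = [[2, 2], [7, 9], [2, 4]]
`c = a[1:]` → c = [[7, 9], [2, 4]]
`a[0].append(805)` → a = [[2, 2, 805], [7, 9], [2, 4]]; b = [[2, 2, 805], [7, 9], [2, 4]]
`a.append([6, 5])` → a = [[2, 2, 805], [7, 9], [2, 4], [6, 5]]
`print(b[0])` → prints [2, 2, 805]
`print(len(b))` → prints 3
`print(c[0])` → prints [7, 9]

Answer:
[2, 2, 805]
3
[7, 9]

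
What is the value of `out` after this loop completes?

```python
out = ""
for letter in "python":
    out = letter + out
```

Reverse 'python'
`out` takes the values: "" → "p" → "yp" → "typ" → "htyp" → "ohtyp" → "nohtyp"

Answer: "nohtyp"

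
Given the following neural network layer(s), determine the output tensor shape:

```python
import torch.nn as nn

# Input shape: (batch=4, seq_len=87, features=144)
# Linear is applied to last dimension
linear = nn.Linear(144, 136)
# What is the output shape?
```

Input: (4, 87, 144) -> Output: (4, 87, 136)

Answer: (4, 87, 136)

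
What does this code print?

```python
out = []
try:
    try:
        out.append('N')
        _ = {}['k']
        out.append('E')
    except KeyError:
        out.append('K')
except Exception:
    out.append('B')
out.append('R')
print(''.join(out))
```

Execution trace: 'N' (inner try body) → 'K' (inner except KeyError) → 'R' (after the try/except). Output: NKR

Answer: NKR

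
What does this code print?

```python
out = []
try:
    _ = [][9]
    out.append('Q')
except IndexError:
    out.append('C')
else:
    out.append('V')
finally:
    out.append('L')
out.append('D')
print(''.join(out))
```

Execution trace: 'C' (except IndexError) → 'L' (finally) → 'D' (after the try/except). Output: CLD

Answer: CLD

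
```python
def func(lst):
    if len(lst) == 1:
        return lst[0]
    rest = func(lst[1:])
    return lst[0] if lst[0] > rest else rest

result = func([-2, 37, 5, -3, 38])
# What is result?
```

Recursive max over [-2, 37, 5, -3, 38] = 38

Answer: 38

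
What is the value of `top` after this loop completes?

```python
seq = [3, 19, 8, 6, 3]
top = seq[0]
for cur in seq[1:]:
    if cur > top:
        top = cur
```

Maximum of [3, 19, 8, 6, 3]
`top` takes the values: 3 → 19

Answer: 19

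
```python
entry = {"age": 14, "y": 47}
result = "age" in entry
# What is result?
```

Trace:
`entry = {"age": 14, "y": 47}` → entry = {'age': 14, 'y': 47}
`result = "age" in entry` → result = True
So result = True

Answer: True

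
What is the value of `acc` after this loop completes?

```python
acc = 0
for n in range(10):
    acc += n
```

Sum of 0 to 9 = 45
`acc` takes the values: 0 → 1 → 3 → 6 → 10 → 15 → 21 → 28 → 36 → 45

Answer: 45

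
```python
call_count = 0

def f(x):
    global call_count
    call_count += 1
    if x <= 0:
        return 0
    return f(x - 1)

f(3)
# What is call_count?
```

Linear recursion stepping by 1: 4 calls from x=3 down to ≤0.

Answer: 4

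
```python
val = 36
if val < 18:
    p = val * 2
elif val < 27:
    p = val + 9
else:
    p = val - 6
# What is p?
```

Trace:
`val = 36` → val = 36
`if val < 18: ...` → val < 18 is False, val < 27 is False, take else branch → p = 30
So p = 30

Answer: 30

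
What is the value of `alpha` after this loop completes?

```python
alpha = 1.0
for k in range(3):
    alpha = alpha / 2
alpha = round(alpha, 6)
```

Halving LR 3 times: 1 / 2^3
`alpha` takes the values: 1.0 → 0.5 → 0.25 → 0.125

Answer: 0.125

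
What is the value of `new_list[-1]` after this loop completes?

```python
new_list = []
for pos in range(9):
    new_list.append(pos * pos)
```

Last element of squares 0 to 8
`new_list` takes the values: [] → [0] → [0, 1] → [0, 1, 4] → [0, 1, 4, 9] → [0, 1, 4, 9, 16] → [0, 1, 4, 9, 16, 25] → [0, 1, 4, 9, 16, 25, 36] → [0, 1, 4, 9, 16, 25, 36, 49] → [0, 1, 4, 9, 16, 25, 36, 49, 64]
So `new_list[-1]` = 64

Answer: 64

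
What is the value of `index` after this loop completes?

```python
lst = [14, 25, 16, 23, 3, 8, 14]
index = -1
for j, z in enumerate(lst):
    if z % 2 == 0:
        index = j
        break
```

First even number index in [14, 25, 16, 23, 3, 8, 14]
`index` takes the values: -1 → 0

Answer: 0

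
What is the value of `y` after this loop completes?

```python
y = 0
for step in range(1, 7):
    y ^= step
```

XOR of 1 to 6
`y` takes the values: 0 → 1 → 3 → 0 → 4 → 1 → 7

Answer: 7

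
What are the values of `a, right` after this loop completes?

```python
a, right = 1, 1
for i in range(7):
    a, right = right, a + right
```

Fibonacci: after 7 iterations
`a, right` takes the values: (1, 1) → (1, 2) → (2, 3) → (3, 5) → (5, 8) → (8, 13) → (13, 21) → (21, 34)

Answer: 21, 34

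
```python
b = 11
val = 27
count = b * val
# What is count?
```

Trace:
`b = 11` → b = 11
`val = 27` → val = 27
`count = b * val` → count = 297
So count = 297

Answer: 297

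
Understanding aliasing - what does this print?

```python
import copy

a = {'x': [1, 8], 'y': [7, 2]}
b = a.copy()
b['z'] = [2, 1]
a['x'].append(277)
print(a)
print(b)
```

Key concept: shallow copy of dict with mutable values.
Step by step:
`a = {'x': [1, 8], 'y': [7, 2]}` → a = {'x': [1, 8], 'y': [7, 2]}
`b = a.copy()` → b = {'x': [1, 8], 'y': [7, 2]}
`b['z'] = [2, 1]` → b = {'x': [1, 8], 'y': [7, 2], 'z': [2, 1]}
`a['x'].append(277)` → a = {'x': [1, 8, 277], 'y': [7, 2]}; b = {'x': [1, 8, 277], 'y': [7, 2], 'z': [2, 1]}
`print(a)` → prints {'x': [1, 8, 277], 'y': [7, 2]}
`print(b)` → prints {'x': [1, 8, 277], 'y': [7, 2], 'z': [2, 1]}

Answer:
{'x': [1, 8, 277], 'y': [7, 2]}
{'x': [1, 8, 277], 'y': [7, 2], 'z': [2, 1]}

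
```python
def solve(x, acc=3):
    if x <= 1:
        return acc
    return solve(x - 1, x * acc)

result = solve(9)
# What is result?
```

Accumulator trace (n, acc): (9, 3) -> (8, 27) -> (7, 216) -> (6, 1512) -> (5, 9072) -> (4, 45360) -> (3, 181440) -> (2, 544320) -> (1, 1088640) -> return 1088640

Answer: 1088640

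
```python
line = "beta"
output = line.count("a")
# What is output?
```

Trace:
`line = "beta"` → line = 'beta'
`output = line.count("a")` → output = 1
So output = 1

Answer: 1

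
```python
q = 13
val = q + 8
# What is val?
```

Trace:
`q = 13` → q = 13
`val = q + 8` → val = 21
So val = 21

Answer: 21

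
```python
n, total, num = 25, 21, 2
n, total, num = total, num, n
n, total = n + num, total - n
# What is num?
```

Trace:
`n, total, num = 25, 21, 2` → n = 25; total = 21; num = 2
`n, total, num = total, num, n` → n = 21; total = 2; num = 25
`n, total = n + num, total - n` → n = 46; total = -19
So num = 25

Answer: 25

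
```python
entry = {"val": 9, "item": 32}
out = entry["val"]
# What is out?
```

Trace:
`entry = {"val": 9, "item": 32}` → entry = {'val': 9, 'item': 32}
`out = entry["val"]` → out = 9
So out = 9

Answer: 9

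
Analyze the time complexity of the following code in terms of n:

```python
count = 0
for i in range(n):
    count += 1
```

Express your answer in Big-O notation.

Each loop level contributes: n. Multiplying the contributions gives O(n).

Answer: O(n)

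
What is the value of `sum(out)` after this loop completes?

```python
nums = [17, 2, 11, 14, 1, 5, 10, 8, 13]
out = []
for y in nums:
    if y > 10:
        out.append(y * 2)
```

Sum of doubled values > 10
`out` takes the values: [] → [34] → [34, 22] → [34, 22, 28] → [34, 22, 28, 26]
So `sum(out)` = 110

Answer: 110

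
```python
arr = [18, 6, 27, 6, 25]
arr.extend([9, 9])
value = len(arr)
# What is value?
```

Trace:
`arr = [18, 6, 27, 6, 25]` → arr = [18, 6, 27, 6, 25]
`arr.extend([9, 9])` → arr = [18, 6, 27, 6, 25, 9, 9]
`value = len(arr)` → value = 7
So value = 7

Answer: 7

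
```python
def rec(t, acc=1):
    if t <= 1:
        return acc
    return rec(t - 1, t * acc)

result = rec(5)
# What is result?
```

Accumulator trace (n, acc): (5, 1) -> (4, 5) -> (3, 20) -> (2, 60) -> (1, 120) -> return 120

Answer: 120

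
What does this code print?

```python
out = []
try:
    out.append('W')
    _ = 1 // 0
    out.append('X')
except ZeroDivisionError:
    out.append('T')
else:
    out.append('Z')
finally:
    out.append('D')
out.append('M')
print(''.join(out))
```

Execution trace: 'W' (try body) → 'T' (except ZeroDivisionError) → 'D' (finally) → 'M' (after the try/except). Output: WTDM

Answer: WTDM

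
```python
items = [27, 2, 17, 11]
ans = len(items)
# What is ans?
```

Trace:
`items = [27, 2, 17, 11]` → items = [27, 2, 17, 11]
`ans = len(items)` → ans = 4
So ans = 4

Answer: 4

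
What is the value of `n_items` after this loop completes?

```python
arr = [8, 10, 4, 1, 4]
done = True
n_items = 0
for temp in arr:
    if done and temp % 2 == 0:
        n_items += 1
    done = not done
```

Count even values at even positions
`n_items` takes the values: 0 → 1 → 2 → 3

Answer: 3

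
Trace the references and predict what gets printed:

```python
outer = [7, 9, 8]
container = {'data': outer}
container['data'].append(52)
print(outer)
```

Key concept: dict holds reference to list.
Step by step:
`outer = [7, 9, 8]` → outer = [7, 9, 8]
`container = {'data': outer}` → container = {'data': [7, 9, 8]}
`container['data'].append(52)` → outer = [7, 9, 8, 52]; container = {'data': [7, 9, 8, 52]}
`print(outer)` → prints [7, 9, 8, 52]

Answer: [7, 9, 8, 52]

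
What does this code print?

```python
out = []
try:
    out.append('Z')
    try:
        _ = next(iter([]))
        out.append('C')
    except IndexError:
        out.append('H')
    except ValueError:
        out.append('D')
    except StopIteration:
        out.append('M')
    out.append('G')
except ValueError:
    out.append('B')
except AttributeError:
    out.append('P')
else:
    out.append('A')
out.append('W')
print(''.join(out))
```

Execution trace: 'Z' (try body) → 'M' (inner except StopIteration) → 'G' (try body, no exception) → 'A' (else) → 'W' (after the try/except). Output: ZMGAW

Answer: ZMGAW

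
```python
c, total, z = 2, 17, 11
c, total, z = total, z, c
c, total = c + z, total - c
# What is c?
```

Trace:
`c, total, z = 2, 17, 11` → c = 2; total = 17; z = 11
`c, total, z = total, z, c` → c = 17; total = 11; z = 2
`c, total = c + z, total - c` → c = 19; total = -6
So c = 19

Answer: 19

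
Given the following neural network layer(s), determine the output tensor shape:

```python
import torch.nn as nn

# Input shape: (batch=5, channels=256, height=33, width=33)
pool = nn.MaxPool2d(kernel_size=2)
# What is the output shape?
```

Input: (5, 256, 33, 33) -> Output: (5, 256, 16, 16)

Answer: (5, 256, 16, 16)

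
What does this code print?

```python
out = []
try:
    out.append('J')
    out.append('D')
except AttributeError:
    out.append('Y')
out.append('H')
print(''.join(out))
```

Execution trace: 'J' (try body) → 'D' (try body, no exception) → 'H' (after the try/except). Output: JDH

Answer: JDH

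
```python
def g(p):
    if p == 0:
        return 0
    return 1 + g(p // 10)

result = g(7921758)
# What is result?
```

Count of digits of 7921758: 7

Answer: 7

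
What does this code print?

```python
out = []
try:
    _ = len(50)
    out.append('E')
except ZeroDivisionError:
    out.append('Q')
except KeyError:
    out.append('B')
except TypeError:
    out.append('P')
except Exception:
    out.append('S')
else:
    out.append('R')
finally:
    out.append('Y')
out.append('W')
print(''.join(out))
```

Execution trace: 'P' (except TypeError) → 'Y' (finally) → 'W' (after the try/except). Output: PYW

Answer: PYW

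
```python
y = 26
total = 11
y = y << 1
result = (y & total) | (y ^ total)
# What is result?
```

Trace:
`y = 26` → y = 26
`total = 11` → total = 11
`y = y << 1` → y = 52
`result = (y & total) | (y ^ total)` → result = 63
So result = 63

Answer: 63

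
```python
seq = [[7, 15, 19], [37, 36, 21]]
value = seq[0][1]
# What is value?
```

Trace:
`seq = [[7, 15, 19], [37, 36, 21]]` → seq = [[7, 15, 19], [37, 36, 21]]
`value = seq[0][1]` → value = 15
So value = 15

Answer: 15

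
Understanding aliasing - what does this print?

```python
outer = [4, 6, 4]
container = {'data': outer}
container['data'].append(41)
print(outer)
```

Key concept: dict holds reference to list.
Step by step:
`outer = [4, 6, 4]` → outer = [4, 6, 4]
`container = {'data': outer}` → container = {'data': [4, 6, 4]}
`container['data'].append(41)` → outer = [4, 6, 4, 41]; container = {'data': [4, 6, 4, 41]}
`print(outer)` → prints [4, 6, 4, 41]

Answer: [4, 6, 4, 41]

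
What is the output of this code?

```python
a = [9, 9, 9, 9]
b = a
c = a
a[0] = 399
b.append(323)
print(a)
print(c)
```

Key concept: multiple aliases.
Step by step:
`a = [9, 9, 9, 9]` → a = [9, 9, 9, 9]
`b = a` → b = [9, 9, 9, 9] (same object as a)
`c = a` → c = [9, 9, 9, 9] (same object as a, b)
`a[0] = 399` → a = [399, 9, 9, 9] (same object as b, c); b = [399, 9, 9, 9] (same object as a, c); c = [399, 9, 9, 9] (same object as a, b)
`b.append(323)` → a = [399, 9, 9, 9, 323] (same object as b, c); b = [399, 9, 9, 9, 323] (same object as a, c); c = [399, 9, 9, 9, 323] (same object as a, b)
`print(a)` → prints [399, 9, 9, 9, 323]
`print(c)` → prints [399, 9, 9, 9, 323]

Answer:
[399, 9, 9, 9, 323]
[399, 9, 9, 9, 323]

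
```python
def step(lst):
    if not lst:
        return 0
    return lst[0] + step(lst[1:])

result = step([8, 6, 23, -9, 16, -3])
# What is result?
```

8 + 6 + 23 + (-9) + 16 + (-3) + 0 = 41

Answer: 41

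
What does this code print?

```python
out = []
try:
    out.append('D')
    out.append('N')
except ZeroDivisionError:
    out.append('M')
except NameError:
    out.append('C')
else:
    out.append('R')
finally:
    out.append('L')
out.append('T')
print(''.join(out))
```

Execution trace: 'D' (try body) → 'N' (try body, no exception) → 'R' (else) → 'L' (finally) → 'T' (after the try/except). Output: DNRLT

Answer: DNRLT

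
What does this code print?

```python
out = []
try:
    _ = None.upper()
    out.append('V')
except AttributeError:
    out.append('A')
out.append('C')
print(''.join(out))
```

Execution trace: 'A' (except AttributeError) → 'C' (after the try/except). Output: AC

Answer: AC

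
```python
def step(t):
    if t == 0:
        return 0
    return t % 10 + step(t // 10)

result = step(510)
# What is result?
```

Sum of digits of 510: 0 + 1 + 5 = 6

Answer: 6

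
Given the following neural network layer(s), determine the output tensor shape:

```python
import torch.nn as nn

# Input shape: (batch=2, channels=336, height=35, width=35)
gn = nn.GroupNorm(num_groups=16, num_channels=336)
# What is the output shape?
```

Input: (2, 336, 35, 35) -> Output: (2, 336, 35, 35)

Answer: (2, 336, 35, 35)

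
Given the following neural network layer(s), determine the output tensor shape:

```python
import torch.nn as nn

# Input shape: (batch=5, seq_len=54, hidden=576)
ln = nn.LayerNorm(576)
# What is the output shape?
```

Input: (5, 54, 576) -> Output: (5, 54, 576)

Answer: (5, 54, 576)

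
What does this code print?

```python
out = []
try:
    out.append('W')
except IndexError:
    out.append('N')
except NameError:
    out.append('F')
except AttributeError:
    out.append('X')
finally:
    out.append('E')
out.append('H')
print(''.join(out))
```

Execution trace: 'W' (try body, no exception) → 'E' (finally) → 'H' (after the try/except). Output: WEH

Answer: WEH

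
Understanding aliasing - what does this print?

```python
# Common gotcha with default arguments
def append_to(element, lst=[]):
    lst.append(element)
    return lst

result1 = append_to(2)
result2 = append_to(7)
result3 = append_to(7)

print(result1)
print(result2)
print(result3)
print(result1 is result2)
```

Key concept: mutable default argument gotcha.
Step by step:
`result1 = append_to(2)` → result1 = [2]
`result2 = append_to(7)` → result1 = [2, 7] (same object as result2); result2 = [2, 7] (same object as result1)
`result3 = append_to(7)` → result1 = [2, 7, 7] (same object as result2, result3); result2 = [2, 7, 7] (same object as result1, result3); result3 = [2, 7, 7] (same object as result1, result2)
`print(result1)` → prints [2, 7, 7]
`print(result2)` → prints [2, 7, 7]
`print(result3)` → prints [2, 7, 7]
`print(result1 is result2)` → prints True

Answer:
[2, 7, 7]
[2, 7, 7]
[2, 7, 7]
True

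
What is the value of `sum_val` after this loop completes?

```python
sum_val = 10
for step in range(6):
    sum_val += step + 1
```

Start at 10, add 1 to 6 = 31
`sum_val` takes the values: 10 → 11 → 13 → 16 → 20 → 25 → 31

Answer: 31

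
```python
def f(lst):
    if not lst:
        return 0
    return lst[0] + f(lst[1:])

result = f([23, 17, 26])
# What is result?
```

23 + 17 + 26 + 0 = 66

Answer: 66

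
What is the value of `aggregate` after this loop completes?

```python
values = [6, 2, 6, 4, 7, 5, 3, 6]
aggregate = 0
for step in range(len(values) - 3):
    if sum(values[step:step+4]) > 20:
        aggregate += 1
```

Count windows with sum > 20
`aggregate` takes the values: 0 → 1 → 2

Answer: 2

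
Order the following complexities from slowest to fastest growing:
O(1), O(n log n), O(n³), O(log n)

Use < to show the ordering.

Ordered by growth rate: O(1) < O(log n) < O(n log n) < O(n³)

Answer: O(1) < O(log n) < O(n log n) < O(n³)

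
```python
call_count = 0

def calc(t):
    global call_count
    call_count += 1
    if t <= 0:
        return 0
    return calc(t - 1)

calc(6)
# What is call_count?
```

Linear recursion stepping by 1: 7 calls from t=6 down to ≤0.

Answer: 7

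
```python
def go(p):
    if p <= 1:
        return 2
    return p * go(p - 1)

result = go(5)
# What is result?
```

go(5) = 5 * 4 * 3 * 2 * 2 = 240

Answer: 240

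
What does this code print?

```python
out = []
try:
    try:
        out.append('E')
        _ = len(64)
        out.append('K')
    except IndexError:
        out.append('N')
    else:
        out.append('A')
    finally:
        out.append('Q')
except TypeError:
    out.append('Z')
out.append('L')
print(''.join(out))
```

Execution trace: 'E' (inner try body) → 'Q' (inner finally) → 'Z' (outer except TypeError) → 'L' (after the try/except). Output: EQZL

Answer: EQZL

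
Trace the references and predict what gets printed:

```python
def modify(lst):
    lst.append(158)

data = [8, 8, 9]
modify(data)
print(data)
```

Key concept: function modifies passed list.
Step by step:
`data = [8, 8, 9]` → data = [8, 8, 9]
`modify(data)` → data = [8, 8, 9, 158]
`print(data)` → prints [8, 8, 9, 158]

Answer: [8, 8, 9, 158]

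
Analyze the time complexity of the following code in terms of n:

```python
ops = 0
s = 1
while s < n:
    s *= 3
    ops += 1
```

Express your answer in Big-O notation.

Each loop level contributes: log n. Multiplying the contributions gives O(log n).

Answer: O(log n)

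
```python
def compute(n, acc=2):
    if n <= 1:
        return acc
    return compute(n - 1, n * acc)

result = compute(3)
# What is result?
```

Accumulator trace (n, acc): (3, 2) -> (2, 6) -> (1, 12) -> return 12

Answer: 12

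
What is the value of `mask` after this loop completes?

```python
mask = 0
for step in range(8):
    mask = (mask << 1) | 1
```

Build 8 consecutive 1-bits: 0b11111111
`mask` takes the values: 0 → 1 → 3 → 7 → 15 → 31 → 63 → 127 → 255

Answer: 255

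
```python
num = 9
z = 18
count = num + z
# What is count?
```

Trace:
`num = 9` → num = 9
`z = 18` → z = 18
`count = num + z` → count = 27
So count = 27

Answer: 27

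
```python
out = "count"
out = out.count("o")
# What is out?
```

Trace:
`out = "count"` → out = 'count'
`out = out.count("o")` → out = 1
So out = 1

Answer: 1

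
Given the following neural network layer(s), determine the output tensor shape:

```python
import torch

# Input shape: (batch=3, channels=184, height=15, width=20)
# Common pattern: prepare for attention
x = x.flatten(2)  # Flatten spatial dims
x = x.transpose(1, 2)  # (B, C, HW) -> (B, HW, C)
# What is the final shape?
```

Input: (3, 184, 15, 20) -> after flatten(2): (3, 184, 300) -> Output: (3, 300, 184)

Answer: (3, 300, 184)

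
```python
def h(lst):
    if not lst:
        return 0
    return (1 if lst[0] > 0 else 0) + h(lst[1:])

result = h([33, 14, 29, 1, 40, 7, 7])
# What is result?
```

Count of positive elements in [33, 14, 29, 1, 40, 7, 7] = 7

Answer: 7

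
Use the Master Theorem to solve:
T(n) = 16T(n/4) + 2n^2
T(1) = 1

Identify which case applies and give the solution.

a=16, b=4, f(n)=2n^2. log_4(16) = 2. Since c=2 = 2, Case 2 applies: T(n) = Θ(n^log_b(a) · log n) = O(n^2 log n).

Answer: O(n^2 log n) - Case 2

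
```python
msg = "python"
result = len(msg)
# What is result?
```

Trace:
`msg = "python"` → msg = 'python'
`result = len(msg)` → result = 6
So result = 6

Answer: 6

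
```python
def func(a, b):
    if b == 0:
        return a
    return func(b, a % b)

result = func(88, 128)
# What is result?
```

func(88, 128) -> func(128, 88) -> func(88, 40) -> func(40, 8) -> func(8, 0) -> 8

Answer: 8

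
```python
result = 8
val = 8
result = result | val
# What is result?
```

Trace:
`result = 8` → result = 8
`val = 8` → val = 8
`result = result | val` → result = 8
So result = 8

Answer: 8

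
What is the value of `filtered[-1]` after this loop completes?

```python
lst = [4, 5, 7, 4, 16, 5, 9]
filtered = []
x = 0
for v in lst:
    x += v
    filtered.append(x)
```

Cumulative sum ends at 50
`filtered` takes the values: [] → [4] → [4, 9] → [4, 9, 16] → [4, 9, 16, 20] → [4, 9, 16, 20, 36] → [4, 9, 16, 20, 36, 41] → [4, 9, 16, 20, 36, 41, 50]
So `filtered[-1]` = 50

Answer: 50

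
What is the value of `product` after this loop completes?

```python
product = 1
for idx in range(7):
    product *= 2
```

2^7 = 128
`product` takes the values: 1 → 2 → 4 → 8 → 16 → 32 → 64 → 128

Answer: 128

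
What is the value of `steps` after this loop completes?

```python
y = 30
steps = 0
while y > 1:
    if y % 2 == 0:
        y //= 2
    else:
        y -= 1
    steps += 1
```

Steps to reduce 30 to 1
`steps` takes the values: 0 → 1 → 2 → 3 → 4 → 5 → 6 → 7

Answer: 7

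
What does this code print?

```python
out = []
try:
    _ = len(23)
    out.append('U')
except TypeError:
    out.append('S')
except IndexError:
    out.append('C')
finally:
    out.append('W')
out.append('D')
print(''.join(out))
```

Execution trace: 'S' (except TypeError) → 'W' (finally) → 'D' (after the try/except). Output: SWD

Answer: SWD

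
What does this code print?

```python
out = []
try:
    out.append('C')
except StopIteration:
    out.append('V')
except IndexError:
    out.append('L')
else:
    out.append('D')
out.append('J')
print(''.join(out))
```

Execution trace: 'C' (try body, no exception) → 'D' (else) → 'J' (after the try/except). Output: CDJ

Answer: CDJ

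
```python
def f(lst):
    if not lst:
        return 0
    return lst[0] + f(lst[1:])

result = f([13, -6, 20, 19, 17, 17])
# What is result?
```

13 + (-6) + 20 + 19 + 17 + 17 + 0 = 80

Answer: 80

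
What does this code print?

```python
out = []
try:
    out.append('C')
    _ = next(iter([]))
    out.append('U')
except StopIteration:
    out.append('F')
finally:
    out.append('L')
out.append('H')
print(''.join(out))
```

Execution trace: 'C' (try body) → 'F' (except StopIteration) → 'L' (finally) → 'H' (after the try/except). Output: CFLH

Answer: CFLH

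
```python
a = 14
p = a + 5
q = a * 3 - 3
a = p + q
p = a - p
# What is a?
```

Trace:
`a = 14` → a = 14
`p = a + 5` → p = 19
`q = a * 3 - 3` → q = 39
`a = p + q` → a = 58
`p = a - p` → p = 39
So a = 58

Answer: 58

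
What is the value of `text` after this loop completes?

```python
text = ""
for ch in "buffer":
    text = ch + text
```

Reverse 'buffer'
`text` takes the values: "" → "b" → "ub" → "fub" → "ffub" → "effub" → "reffub"

Answer: "reffub"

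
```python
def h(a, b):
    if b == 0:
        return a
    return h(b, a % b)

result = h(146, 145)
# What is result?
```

h(146, 145) -> h(145, 1) -> h(1, 0) -> 1

Answer: 1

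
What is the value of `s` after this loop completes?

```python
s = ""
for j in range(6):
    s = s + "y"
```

Repeat 'y' 6 times
`s` takes the values: "" → "y" → "yy" → "yyy" → "yyyy" → "yyyyy" → "yyyyyy"

Answer: "yyyyyy"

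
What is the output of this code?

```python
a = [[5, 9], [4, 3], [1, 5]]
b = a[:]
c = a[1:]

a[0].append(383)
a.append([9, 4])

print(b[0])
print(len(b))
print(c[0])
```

Key concept: slice with nested mutation.
Step by step:
`a = [[5, 9], [4, 3], [1, 5]]` → a = [[5, 9], [4, 3], [1, 5]]
`b = a[:]` → b = [[5, 9], [4, 3], [1, 5]]
`c = a[1:]` → c = [[4, 3], [1, 5]]
`a[0].append(383)` → a = [[5, 9, 383], [4, 3], [1, 5]]; b = [[5, 9, 383], [4, 3], [1, 5]]
`a.append([9, 4])` → a = [[5, 9, 383], [4, 3], [1, 5], [9, 4]]
`print(b[0])` → prints [5, 9, 383]
`print(len(b))` → prints 3
`print(c[0])` → prints [4, 3]

Answer:
[5, 9, 383]
3
[4, 3]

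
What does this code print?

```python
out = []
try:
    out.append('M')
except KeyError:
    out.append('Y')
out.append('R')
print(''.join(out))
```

Execution trace: 'M' (try body, no exception) → 'R' (after the try/except). Output: MR

Answer: MR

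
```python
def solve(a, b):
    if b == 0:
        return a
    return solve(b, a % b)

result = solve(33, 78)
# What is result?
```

solve(33, 78) -> solve(78, 33) -> solve(33, 12) -> solve(12, 9) -> solve(9, 3) -> solve(3, 0) -> 3

Answer: 3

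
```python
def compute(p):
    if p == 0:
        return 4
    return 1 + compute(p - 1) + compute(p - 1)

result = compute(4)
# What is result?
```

compute(p) = 1 + 2·compute(p-1), compute(0)=4. Closed form: (4+1)·2^4 - 1 = 79.

Answer: 79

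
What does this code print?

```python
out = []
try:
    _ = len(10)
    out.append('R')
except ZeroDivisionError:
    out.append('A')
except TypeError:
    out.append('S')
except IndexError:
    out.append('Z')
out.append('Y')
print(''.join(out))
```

Execution trace: 'S' (except TypeError) → 'Y' (after the try/except). Output: SY

Answer: SY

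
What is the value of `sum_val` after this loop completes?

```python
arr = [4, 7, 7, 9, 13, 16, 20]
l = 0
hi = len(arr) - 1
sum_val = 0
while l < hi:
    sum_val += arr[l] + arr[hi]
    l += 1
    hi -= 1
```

Sum of pairs from ends
`sum_val` takes the values: 0 → 24 → 47 → 67

Answer: 67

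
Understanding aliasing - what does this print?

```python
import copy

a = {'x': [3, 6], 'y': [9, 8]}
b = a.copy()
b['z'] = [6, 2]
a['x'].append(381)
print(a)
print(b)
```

Key concept: shallow copy of dict with mutable values.
Step by step:
`a = {'x': [3, 6], 'y': [9, 8]}` → a = {'x': [3, 6], 'y': [9, 8]}
`b = a.copy()` → b = {'x': [3, 6], 'y': [9, 8]}
`b['z'] = [6, 2]` → b = {'x': [3, 6], 'y': [9, 8], 'z': [6, 2]}
`a['x'].append(381)` → a = {'x': [3, 6, 381], 'y': [9, 8]}; b = {'x': [3, 6, 381], 'y': [9, 8], 'z': [6, 2]}
`print(a)` → prints {'x': [3, 6, 381], 'y': [9, 8]}
`print(b)` → prints {'x': [3, 6, 381], 'y': [9, 8], 'z': [6, 2]}

Answer:
{'x': [3, 6, 381], 'y': [9, 8]}
{'x': [3, 6, 381], 'y': [9, 8], 'z': [6, 2]}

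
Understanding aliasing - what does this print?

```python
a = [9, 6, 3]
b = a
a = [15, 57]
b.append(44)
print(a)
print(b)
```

Key concept: rebinding vs mutation: a is rebound to a new list, b still points at the original.
Step by step:
`a = [9, 6, 3]` → a = [9, 6, 3]
`b = a` → b = [9, 6, 3] (same object as a)
`a = [15, 57]` → a = [15, 57]
`b.append(44)` → b = [9, 6, 3, 44]
`print(a)` → prints [15, 57]
`print(b)` → prints [9, 6, 3, 44]

Answer:
[15, 57]
[9, 6, 3, 44]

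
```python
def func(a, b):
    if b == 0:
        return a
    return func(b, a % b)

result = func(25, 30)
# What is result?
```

func(25, 30) -> func(30, 25) -> func(25, 5) -> func(5, 0) -> 5

Answer: 5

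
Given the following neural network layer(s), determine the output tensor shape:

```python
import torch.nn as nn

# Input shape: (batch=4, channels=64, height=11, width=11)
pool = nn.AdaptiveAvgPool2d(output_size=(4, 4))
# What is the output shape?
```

Input: (4, 64, 11, 11) -> Output: (4, 64, 4, 4)

Answer: (4, 64, 4, 4)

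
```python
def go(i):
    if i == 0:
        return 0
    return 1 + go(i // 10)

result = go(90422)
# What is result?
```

Count of digits of 90422: 5

Answer: 5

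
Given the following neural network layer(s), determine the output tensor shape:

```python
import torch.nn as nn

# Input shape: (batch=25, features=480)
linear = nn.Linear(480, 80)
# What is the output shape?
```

Input: (25, 480) -> Output: (25, 80)

Answer: (25, 80)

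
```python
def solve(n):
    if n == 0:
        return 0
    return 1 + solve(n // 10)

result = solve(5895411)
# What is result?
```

Count of digits of 5895411: 7

Answer: 7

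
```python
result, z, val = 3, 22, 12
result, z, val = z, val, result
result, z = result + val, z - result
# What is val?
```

Trace:
`result, z, val = 3, 22, 12` → result = 3; z = 22; val = 12
`result, z, val = z, val, result` → result = 22; z = 12; val = 3
`result, z = result + val, z - result` → result = 25; z = -10
So val = 3

Answer: 3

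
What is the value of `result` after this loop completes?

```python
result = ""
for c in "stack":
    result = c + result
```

Reverse 'stack'
`result` takes the values: "" → "s" → "ts" → "ats" → "cats" → "kcats"

Answer: "kcats"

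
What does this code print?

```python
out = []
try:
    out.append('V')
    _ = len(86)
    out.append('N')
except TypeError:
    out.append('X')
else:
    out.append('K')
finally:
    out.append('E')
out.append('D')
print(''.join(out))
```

Execution trace: 'V' (try body) → 'X' (except TypeError) → 'E' (finally) → 'D' (after the try/except). Output: VXED

Answer: VXED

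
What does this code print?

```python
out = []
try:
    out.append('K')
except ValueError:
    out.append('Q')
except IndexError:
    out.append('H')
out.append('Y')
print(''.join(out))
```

Execution trace: 'K' (try body, no exception) → 'Y' (after the try/except). Output: KY

Answer: KY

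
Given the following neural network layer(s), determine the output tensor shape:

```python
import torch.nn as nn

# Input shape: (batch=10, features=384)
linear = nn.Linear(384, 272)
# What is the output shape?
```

Input: (10, 384) -> Output: (10, 272)

Answer: (10, 272)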